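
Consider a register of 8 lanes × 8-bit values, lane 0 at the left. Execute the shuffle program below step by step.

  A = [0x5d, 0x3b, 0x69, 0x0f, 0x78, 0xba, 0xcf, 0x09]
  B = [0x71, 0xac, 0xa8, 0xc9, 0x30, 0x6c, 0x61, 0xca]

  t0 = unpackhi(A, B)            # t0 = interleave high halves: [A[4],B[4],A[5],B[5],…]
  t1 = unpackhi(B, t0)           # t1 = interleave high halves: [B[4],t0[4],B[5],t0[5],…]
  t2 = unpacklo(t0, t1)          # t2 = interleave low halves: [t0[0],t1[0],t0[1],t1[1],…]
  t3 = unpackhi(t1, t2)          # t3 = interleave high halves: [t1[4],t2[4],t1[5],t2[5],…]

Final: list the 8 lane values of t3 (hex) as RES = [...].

t0 = [0x78, 0x30, 0xba, 0x6c, 0xcf, 0x61, 0x09, 0xca]
t1 = [0x30, 0xcf, 0x6c, 0x61, 0x61, 0x09, 0xca, 0xca]
t2 = [0x78, 0x30, 0x30, 0xcf, 0xba, 0x6c, 0x6c, 0x61]
t3 = [0x61, 0xba, 0x09, 0x6c, 0xca, 0x6c, 0xca, 0x61]

RES = [0x61, 0xba, 0x09, 0x6c, 0xca, 0x6c, 0xca, 0x61]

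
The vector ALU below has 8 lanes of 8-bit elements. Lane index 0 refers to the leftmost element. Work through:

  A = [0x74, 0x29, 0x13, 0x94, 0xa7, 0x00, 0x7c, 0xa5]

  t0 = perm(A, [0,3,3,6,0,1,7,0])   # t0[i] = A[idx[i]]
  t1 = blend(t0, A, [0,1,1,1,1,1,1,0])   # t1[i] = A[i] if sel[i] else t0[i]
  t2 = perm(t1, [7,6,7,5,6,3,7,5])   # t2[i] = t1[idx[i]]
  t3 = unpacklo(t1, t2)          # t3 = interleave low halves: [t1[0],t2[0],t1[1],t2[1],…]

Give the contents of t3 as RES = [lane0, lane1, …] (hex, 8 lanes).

t0 = [0x74, 0x94, 0x94, 0x7c, 0x74, 0x29, 0xa5, 0x74]
t1 = [0x74, 0x29, 0x13, 0x94, 0xa7, 0x00, 0x7c, 0x74]
t2 = [0x74, 0x7c, 0x74, 0x00, 0x7c, 0x94, 0x74, 0x00]
t3 = [0x74, 0x74, 0x29, 0x7c, 0x13, 0x74, 0x94, 0x00]

RES = [ 0x74  0x74  0x29  0x7c  0x13  0x74  0x94  0x00 ]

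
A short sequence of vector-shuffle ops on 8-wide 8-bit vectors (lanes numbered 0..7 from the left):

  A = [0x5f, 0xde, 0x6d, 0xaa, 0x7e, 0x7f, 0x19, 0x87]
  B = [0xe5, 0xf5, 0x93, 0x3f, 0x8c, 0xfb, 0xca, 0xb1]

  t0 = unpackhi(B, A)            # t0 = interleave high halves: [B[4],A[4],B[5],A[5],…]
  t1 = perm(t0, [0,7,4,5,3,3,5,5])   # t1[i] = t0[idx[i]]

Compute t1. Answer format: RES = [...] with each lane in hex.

RES = [ 0x8c  0x87  0xca  0x19  0x7f  0x7f  0x19  0x19 ]

  t0: 8c 7e fb 7f ca 19 b1 87
  t1: 8c 87 ca 19 7f 7f 19 19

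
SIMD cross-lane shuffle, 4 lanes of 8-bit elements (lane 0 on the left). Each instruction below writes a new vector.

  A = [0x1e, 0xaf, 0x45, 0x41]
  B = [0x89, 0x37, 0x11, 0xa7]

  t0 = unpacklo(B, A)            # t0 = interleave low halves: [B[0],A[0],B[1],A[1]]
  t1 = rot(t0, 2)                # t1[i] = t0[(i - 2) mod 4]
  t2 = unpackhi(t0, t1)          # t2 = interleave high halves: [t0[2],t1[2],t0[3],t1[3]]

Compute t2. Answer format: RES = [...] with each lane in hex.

  t0: 89 1e 37 af
  t1: 37 af 89 1e
  t2: 37 89 af 1e

RES = [0x37, 0x89, 0xaf, 0x1e]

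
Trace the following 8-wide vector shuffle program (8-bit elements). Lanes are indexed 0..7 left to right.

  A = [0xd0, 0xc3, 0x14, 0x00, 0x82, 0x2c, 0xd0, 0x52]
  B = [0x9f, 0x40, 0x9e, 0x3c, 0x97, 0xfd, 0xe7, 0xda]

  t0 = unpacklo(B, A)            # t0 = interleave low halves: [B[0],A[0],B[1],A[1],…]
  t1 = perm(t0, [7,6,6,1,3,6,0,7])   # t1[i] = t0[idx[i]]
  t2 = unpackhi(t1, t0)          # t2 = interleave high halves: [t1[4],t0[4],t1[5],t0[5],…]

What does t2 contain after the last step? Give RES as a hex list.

t0 = [0x9f, 0xd0, 0x40, 0xc3, 0x9e, 0x14, 0x3c, 0x00]
t1 = [0x00, 0x3c, 0x3c, 0xd0, 0xc3, 0x3c, 0x9f, 0x00]
t2 = [0xc3, 0x9e, 0x3c, 0x14, 0x9f, 0x3c, 0x00, 0x00]

RES = [0xc3, 0x9e, 0x3c, 0x14, 0x9f, 0x3c, 0x00, 0x00]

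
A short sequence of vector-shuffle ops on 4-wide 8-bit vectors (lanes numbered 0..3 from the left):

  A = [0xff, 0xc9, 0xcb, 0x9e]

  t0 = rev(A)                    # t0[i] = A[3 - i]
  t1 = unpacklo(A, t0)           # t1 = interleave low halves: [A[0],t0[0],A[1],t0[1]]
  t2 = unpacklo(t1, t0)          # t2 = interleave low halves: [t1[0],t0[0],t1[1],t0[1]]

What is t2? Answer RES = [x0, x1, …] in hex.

→ t0 |9e|cb|c9|ff|
→ t1 |ff|9e|c9|cb|
→ t2 |ff|9e|9e|cb|

RES = [0xff, 0x9e, 0x9e, 0xcb]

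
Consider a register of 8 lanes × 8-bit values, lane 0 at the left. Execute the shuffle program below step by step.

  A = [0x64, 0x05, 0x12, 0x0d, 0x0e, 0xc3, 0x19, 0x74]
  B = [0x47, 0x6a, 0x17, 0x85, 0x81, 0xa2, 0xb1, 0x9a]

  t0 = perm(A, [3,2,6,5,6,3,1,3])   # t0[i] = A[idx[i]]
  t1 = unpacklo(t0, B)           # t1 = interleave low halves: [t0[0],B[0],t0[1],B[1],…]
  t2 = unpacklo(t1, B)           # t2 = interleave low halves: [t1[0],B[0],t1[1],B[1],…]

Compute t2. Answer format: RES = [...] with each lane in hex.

RES = [0x0d, 0x47, 0x47, 0x6a, 0x12, 0x17, 0x6a, 0x85]

  t0: 0d 12 19 c3 19 0d 05 0d
  t1: 0d 47 12 6a 19 17 c3 85
  t2: 0d 47 47 6a 12 17 6a 85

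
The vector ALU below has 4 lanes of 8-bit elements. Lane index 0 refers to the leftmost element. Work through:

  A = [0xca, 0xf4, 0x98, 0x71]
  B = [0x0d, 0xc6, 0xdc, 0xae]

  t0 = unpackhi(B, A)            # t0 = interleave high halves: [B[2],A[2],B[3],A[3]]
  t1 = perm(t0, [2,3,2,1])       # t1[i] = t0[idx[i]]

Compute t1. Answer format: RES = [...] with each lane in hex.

RES = [0xae, 0x71, 0xae, 0x98]

→ t0 |dc|98|ae|71|
→ t1 |ae|71|ae|98|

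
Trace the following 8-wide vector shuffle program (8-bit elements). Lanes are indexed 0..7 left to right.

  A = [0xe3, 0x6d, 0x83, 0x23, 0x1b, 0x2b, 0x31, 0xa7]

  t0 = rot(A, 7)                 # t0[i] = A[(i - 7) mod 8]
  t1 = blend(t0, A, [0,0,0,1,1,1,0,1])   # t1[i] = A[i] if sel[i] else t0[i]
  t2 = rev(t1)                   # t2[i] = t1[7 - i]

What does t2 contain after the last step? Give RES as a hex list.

RES = [ 0xa7  0xa7  0x2b  0x1b  0x23  0x23  0x83  0x6d ]

→ t0 |6d|83|23|1b|2b|31|a7|e3|
→ t1 |6d|83|23|23|1b|2b|a7|a7|
→ t2 |a7|a7|2b|1b|23|23|83|6d|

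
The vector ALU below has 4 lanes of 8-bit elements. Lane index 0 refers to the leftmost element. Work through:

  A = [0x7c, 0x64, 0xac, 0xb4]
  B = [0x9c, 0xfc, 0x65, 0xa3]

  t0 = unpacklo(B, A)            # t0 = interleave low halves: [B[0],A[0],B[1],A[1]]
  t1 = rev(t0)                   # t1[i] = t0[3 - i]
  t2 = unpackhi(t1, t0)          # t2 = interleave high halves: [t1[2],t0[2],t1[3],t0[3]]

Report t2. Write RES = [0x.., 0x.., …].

RES = [ 0x7c  0xfc  0x9c  0x64 ]

→ t0 |9c|7c|fc|64|
→ t1 |64|fc|7c|9c|
→ t2 |7c|fc|9c|64|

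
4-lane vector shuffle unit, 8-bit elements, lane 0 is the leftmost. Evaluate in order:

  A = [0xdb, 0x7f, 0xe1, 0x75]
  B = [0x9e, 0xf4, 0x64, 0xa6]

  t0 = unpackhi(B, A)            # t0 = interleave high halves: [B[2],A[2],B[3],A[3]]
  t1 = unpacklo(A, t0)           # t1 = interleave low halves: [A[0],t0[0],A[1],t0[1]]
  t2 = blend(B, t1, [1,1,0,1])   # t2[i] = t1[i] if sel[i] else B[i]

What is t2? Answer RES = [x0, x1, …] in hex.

RES = [ 0xdb  0x64  0x64  0xe1 ]

  t0: 64 e1 a6 75
  t1: db 64 7f e1
  t2: db 64 64 e1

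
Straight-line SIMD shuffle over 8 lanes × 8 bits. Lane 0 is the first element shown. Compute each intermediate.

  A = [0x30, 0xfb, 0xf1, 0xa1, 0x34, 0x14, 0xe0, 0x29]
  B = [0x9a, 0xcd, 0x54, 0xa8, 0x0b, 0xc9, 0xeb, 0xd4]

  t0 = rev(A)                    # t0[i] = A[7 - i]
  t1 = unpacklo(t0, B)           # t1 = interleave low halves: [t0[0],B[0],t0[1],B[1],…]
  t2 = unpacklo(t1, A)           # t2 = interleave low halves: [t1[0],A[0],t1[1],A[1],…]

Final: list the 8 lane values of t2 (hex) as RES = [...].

→ t0 |29|e0|14|34|a1|f1|fb|30|
→ t1 |29|9a|e0|cd|14|54|34|a8|
→ t2 |29|30|9a|fb|e0|f1|cd|a1|

RES = [ 0x29  0x30  0x9a  0xfb  0xe0  0xf1  0xcd  0xa1 ]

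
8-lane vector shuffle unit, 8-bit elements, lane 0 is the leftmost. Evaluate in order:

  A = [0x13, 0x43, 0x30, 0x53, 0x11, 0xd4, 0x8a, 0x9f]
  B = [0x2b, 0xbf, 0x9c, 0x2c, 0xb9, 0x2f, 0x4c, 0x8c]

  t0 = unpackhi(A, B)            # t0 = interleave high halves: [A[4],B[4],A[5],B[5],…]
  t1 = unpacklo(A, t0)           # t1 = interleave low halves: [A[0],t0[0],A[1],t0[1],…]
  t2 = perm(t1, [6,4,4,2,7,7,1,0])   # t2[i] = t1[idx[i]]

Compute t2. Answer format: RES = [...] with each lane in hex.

RES = [ 0x53  0x30  0x30  0x43  0x2f  0x2f  0x11  0x13 ]

t0 = [0x11, 0xb9, 0xd4, 0x2f, 0x8a, 0x4c, 0x9f, 0x8c]
t1 = [0x13, 0x11, 0x43, 0xb9, 0x30, 0xd4, 0x53, 0x2f]
t2 = [0x53, 0x30, 0x30, 0x43, 0x2f, 0x2f, 0x11, 0x13]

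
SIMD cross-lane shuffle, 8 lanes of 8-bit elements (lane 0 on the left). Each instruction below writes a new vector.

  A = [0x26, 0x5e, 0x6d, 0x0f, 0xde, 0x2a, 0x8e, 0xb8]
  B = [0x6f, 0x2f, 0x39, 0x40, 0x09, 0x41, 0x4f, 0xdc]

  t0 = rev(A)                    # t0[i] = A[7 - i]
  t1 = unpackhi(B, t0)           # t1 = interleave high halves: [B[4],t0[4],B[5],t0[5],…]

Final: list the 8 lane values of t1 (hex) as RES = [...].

RES = [0x09, 0x0f, 0x41, 0x6d, 0x4f, 0x5e, 0xdc, 0x26]

t0 = [0xb8, 0x8e, 0x2a, 0xde, 0x0f, 0x6d, 0x5e, 0x26]
t1 = [0x09, 0x0f, 0x41, 0x6d, 0x4f, 0x5e, 0xdc, 0x26]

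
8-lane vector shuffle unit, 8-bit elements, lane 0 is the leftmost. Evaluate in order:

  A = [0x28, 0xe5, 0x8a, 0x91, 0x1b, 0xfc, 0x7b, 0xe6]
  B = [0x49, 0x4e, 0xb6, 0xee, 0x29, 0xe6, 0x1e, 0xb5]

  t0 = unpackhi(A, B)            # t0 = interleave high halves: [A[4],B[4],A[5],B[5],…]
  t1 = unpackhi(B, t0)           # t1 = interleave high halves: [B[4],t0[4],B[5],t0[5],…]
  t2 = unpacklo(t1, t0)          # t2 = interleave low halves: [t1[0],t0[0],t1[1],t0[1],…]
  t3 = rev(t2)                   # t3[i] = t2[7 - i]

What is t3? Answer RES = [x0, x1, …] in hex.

RES = [0xe6, 0x1e, 0xfc, 0xe6, 0x29, 0x7b, 0x1b, 0x29]

→ t0 |1b|29|fc|e6|7b|1e|e6|b5|
→ t1 |29|7b|e6|1e|1e|e6|b5|b5|
→ t2 |29|1b|7b|29|e6|fc|1e|e6|
→ t3 |e6|1e|fc|e6|29|7b|1b|29|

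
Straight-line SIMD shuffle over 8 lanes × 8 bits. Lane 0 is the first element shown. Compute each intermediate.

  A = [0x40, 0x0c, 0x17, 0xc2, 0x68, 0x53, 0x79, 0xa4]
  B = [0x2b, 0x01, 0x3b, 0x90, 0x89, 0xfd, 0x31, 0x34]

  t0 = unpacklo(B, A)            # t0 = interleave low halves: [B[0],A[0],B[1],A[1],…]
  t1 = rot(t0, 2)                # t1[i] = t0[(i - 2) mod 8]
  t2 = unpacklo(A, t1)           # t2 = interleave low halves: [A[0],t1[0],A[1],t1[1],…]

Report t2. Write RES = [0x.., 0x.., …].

RES = [0x40, 0x90, 0x0c, 0xc2, 0x17, 0x2b, 0xc2, 0x40]

t0 = [0x2b, 0x40, 0x01, 0x0c, 0x3b, 0x17, 0x90, 0xc2]
t1 = [0x90, 0xc2, 0x2b, 0x40, 0x01, 0x0c, 0x3b, 0x17]
t2 = [0x40, 0x90, 0x0c, 0xc2, 0x17, 0x2b, 0xc2, 0x40]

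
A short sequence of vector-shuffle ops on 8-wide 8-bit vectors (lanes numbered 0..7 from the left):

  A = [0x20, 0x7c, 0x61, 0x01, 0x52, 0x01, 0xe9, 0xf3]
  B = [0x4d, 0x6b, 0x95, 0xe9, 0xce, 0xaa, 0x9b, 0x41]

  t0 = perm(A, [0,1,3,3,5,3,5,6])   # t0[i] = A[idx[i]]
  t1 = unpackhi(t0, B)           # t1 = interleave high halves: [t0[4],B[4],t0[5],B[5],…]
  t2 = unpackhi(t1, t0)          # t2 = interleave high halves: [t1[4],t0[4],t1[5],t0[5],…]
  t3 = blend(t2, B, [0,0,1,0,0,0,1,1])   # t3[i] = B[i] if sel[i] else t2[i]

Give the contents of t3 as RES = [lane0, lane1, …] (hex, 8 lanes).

RES = [0x01, 0x01, 0x95, 0x01, 0xe9, 0x01, 0x9b, 0x41]

  t0: 20 7c 01 01 01 01 01 e9
  t1: 01 ce 01 aa 01 9b e9 41
  t2: 01 01 9b 01 e9 01 41 e9
  t3: 01 01 95 01 e9 01 9b 41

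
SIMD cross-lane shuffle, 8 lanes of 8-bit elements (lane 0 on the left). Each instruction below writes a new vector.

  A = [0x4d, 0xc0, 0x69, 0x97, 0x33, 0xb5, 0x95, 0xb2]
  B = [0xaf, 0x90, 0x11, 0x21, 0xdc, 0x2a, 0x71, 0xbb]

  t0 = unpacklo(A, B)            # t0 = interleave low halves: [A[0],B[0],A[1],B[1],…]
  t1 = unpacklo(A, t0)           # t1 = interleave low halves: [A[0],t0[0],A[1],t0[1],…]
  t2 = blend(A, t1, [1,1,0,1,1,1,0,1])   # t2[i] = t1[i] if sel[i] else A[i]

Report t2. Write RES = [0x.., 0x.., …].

  t0: 4d af c0 90 69 11 97 21
  t1: 4d 4d c0 af 69 c0 97 90
  t2: 4d 4d 69 af 69 c0 95 90

RES = [0x4d, 0x4d, 0x69, 0xaf, 0x69, 0xc0, 0x95, 0x90]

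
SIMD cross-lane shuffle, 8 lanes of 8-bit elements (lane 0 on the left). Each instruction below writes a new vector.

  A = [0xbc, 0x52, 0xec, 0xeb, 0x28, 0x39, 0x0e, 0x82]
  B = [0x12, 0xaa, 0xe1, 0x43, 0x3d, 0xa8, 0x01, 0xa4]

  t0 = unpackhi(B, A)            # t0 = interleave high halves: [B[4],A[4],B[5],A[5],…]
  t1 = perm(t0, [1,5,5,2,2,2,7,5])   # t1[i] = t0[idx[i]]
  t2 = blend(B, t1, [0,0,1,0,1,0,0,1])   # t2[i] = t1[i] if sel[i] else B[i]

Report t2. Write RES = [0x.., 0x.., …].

RES = [0x12, 0xaa, 0x0e, 0x43, 0xa8, 0xa8, 0x01, 0x0e]

t0 = [0x3d, 0x28, 0xa8, 0x39, 0x01, 0x0e, 0xa4, 0x82]
t1 = [0x28, 0x0e, 0x0e, 0xa8, 0xa8, 0xa8, 0x82, 0x0e]
t2 = [0x12, 0xaa, 0x0e, 0x43, 0xa8, 0xa8, 0x01, 0x0e]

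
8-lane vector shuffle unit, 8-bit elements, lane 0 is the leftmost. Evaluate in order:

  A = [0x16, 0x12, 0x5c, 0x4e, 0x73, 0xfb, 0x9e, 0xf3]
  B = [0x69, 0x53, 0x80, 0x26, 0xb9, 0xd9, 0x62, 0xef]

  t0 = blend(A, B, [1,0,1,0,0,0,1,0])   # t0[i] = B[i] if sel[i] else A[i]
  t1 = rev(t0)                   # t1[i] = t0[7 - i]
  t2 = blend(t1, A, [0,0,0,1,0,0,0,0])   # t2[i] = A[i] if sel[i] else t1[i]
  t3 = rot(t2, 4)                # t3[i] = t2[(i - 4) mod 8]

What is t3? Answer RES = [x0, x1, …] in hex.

RES = [0x4e, 0x80, 0x12, 0x69, 0xf3, 0x62, 0xfb, 0x4e]

→ t0 |69|12|80|4e|73|fb|62|f3|
→ t1 |f3|62|fb|73|4e|80|12|69|
→ t2 |f3|62|fb|4e|4e|80|12|69|
→ t3 |4e|80|12|69|f3|62|fb|4e|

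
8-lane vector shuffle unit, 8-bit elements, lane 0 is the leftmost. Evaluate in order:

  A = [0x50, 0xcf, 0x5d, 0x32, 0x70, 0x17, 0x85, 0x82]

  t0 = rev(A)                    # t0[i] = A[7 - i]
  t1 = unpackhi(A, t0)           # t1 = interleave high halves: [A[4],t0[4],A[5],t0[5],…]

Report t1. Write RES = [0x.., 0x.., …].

t0 = [0x82, 0x85, 0x17, 0x70, 0x32, 0x5d, 0xcf, 0x50]
t1 = [0x70, 0x32, 0x17, 0x5d, 0x85, 0xcf, 0x82, 0x50]

RES = [ 0x70  0x32  0x17  0x5d  0x85  0xcf  0x82  0x50 ]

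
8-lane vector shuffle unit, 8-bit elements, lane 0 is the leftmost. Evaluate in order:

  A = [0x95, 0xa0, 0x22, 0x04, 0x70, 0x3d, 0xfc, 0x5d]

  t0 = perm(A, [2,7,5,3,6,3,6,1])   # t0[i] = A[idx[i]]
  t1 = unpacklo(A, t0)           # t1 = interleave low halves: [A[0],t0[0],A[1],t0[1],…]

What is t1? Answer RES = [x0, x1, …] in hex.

→ t0 |22|5d|3d|04|fc|04|fc|a0|
→ t1 |95|22|a0|5d|22|3d|04|04|

RES = [0x95, 0x22, 0xa0, 0x5d, 0x22, 0x3d, 0x04, 0x04]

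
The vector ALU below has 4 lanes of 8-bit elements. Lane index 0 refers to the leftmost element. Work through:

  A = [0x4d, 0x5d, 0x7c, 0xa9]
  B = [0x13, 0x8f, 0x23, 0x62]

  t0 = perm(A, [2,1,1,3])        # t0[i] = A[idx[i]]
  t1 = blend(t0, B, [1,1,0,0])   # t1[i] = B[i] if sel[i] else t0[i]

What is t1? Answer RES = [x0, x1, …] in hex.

→ t0 |7c|5d|5d|a9|
→ t1 |13|8f|5d|a9|

RES = [ 0x13  0x8f  0x5d  0xa9 ]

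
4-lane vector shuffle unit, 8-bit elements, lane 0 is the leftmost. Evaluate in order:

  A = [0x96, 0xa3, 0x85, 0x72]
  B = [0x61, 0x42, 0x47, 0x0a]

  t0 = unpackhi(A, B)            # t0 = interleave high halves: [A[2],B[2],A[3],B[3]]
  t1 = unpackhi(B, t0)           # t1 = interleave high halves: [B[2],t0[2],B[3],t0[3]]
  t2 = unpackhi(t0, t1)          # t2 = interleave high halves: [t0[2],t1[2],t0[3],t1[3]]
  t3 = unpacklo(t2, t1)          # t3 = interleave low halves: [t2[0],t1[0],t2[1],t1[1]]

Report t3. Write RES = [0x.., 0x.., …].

→ t0 |85|47|72|0a|
→ t1 |47|72|0a|0a|
→ t2 |72|0a|0a|0a|
→ t3 |72|47|0a|72|

RES = [ 0x72  0x47  0x0a  0x72 ]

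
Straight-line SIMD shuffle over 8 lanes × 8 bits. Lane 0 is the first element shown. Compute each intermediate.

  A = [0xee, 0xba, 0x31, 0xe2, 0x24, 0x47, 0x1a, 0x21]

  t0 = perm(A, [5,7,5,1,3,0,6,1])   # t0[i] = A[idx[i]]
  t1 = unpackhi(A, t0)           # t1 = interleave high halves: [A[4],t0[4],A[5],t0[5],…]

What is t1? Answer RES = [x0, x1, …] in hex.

RES = [0x24, 0xe2, 0x47, 0xee, 0x1a, 0x1a, 0x21, 0xba]

t0 = [0x47, 0x21, 0x47, 0xba, 0xe2, 0xee, 0x1a, 0xba]
t1 = [0x24, 0xe2, 0x47, 0xee, 0x1a, 0x1a, 0x21, 0xba]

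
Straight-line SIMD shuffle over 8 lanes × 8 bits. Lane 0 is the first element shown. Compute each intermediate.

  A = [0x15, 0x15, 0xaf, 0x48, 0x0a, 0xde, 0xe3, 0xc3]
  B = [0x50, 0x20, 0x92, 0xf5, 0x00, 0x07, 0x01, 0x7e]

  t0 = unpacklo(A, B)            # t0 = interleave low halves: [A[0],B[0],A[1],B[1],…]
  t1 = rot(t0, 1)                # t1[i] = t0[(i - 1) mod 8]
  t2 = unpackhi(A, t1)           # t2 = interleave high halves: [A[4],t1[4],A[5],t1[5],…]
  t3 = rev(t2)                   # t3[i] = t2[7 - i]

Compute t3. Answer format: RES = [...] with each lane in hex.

  t0: 15 50 15 20 af 92 48 f5
  t1: f5 15 50 15 20 af 92 48
  t2: 0a 20 de af e3 92 c3 48
  t3: 48 c3 92 e3 af de 20 0a

RES = [0x48, 0xc3, 0x92, 0xe3, 0xaf, 0xde, 0x20, 0x0a]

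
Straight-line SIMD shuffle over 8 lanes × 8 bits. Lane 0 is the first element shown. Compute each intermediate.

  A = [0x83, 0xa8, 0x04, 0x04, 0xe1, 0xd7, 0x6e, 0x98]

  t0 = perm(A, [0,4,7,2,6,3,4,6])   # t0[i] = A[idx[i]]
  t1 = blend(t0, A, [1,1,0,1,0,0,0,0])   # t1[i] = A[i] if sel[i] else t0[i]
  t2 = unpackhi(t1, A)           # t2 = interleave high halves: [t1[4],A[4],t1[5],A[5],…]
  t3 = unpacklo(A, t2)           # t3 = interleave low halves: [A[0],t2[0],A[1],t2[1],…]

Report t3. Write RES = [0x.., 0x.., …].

RES = [0x83, 0x6e, 0xa8, 0xe1, 0x04, 0x04, 0x04, 0xd7]

  t0: 83 e1 98 04 6e 04 e1 6e
  t1: 83 a8 98 04 6e 04 e1 6e
  t2: 6e e1 04 d7 e1 6e 6e 98
  t3: 83 6e a8 e1 04 04 04 d7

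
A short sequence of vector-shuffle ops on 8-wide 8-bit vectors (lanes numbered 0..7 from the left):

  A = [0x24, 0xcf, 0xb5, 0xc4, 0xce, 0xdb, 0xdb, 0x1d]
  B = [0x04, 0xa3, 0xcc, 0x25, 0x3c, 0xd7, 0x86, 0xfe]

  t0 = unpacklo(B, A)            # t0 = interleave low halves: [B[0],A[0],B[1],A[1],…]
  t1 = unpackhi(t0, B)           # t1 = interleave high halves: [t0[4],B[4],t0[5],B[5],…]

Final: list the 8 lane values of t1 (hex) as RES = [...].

t0 = [0x04, 0x24, 0xa3, 0xcf, 0xcc, 0xb5, 0x25, 0xc4]
t1 = [0xcc, 0x3c, 0xb5, 0xd7, 0x25, 0x86, 0xc4, 0xfe]

RES = [0xcc, 0x3c, 0xb5, 0xd7, 0x25, 0x86, 0xc4, 0xfe]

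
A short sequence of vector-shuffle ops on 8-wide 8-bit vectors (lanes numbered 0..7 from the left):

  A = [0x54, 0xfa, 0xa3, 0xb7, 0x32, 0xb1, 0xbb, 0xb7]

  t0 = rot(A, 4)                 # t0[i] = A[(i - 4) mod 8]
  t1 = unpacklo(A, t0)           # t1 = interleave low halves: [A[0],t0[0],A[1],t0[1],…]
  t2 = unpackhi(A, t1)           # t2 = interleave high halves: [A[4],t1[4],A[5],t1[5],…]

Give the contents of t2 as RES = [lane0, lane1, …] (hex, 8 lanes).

→ t0 |32|b1|bb|b7|54|fa|a3|b7|
→ t1 |54|32|fa|b1|a3|bb|b7|b7|
→ t2 |32|a3|b1|bb|bb|b7|b7|b7|

RES = [0x32, 0xa3, 0xb1, 0xbb, 0xbb, 0xb7, 0xb7, 0xb7]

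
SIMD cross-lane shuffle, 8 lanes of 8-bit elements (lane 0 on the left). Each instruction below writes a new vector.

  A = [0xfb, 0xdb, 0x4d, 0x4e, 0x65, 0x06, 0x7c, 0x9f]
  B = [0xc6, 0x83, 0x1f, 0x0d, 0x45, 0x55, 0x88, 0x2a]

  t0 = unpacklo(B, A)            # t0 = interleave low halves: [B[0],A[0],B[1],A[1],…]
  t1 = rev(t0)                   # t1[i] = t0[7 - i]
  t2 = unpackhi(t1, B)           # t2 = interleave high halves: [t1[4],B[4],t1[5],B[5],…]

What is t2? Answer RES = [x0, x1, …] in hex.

RES = [0xdb, 0x45, 0x83, 0x55, 0xfb, 0x88, 0xc6, 0x2a]

→ t0 |c6|fb|83|db|1f|4d|0d|4e|
→ t1 |4e|0d|4d|1f|db|83|fb|c6|
→ t2 |db|45|83|55|fb|88|c6|2a|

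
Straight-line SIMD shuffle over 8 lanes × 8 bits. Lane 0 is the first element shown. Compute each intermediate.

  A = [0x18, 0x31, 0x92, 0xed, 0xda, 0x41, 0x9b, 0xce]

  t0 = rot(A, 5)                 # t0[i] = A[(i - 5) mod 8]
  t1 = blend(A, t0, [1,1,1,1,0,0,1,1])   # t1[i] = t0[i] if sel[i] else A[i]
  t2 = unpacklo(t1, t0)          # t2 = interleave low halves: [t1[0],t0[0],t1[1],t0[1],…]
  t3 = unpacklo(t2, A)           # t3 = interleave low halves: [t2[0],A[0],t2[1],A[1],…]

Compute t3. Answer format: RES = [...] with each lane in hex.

RES = [0xed, 0x18, 0xed, 0x31, 0xda, 0x92, 0xda, 0xed]

→ t0 |ed|da|41|9b|ce|18|31|92|
→ t1 |ed|da|41|9b|da|41|31|92|
→ t2 |ed|ed|da|da|41|41|9b|9b|
→ t3 |ed|18|ed|31|da|92|da|ed|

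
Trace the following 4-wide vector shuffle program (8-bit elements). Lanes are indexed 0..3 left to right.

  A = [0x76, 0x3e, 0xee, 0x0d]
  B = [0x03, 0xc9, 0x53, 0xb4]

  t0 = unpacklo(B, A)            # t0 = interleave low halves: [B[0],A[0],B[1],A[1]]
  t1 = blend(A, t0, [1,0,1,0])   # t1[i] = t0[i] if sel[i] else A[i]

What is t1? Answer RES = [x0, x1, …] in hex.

RES = [ 0x03  0x3e  0xc9  0x0d ]

t0 = [0x03, 0x76, 0xc9, 0x3e]
t1 = [0x03, 0x3e, 0xc9, 0x0d]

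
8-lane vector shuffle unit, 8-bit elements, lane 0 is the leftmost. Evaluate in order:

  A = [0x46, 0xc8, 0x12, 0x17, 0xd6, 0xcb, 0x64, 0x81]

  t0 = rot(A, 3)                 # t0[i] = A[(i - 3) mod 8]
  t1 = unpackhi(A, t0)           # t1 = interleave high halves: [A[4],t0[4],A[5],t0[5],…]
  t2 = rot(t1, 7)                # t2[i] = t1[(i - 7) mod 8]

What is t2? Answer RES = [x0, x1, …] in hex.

t0 = [0xcb, 0x64, 0x81, 0x46, 0xc8, 0x12, 0x17, 0xd6]
t1 = [0xd6, 0xc8, 0xcb, 0x12, 0x64, 0x17, 0x81, 0xd6]
t2 = [0xc8, 0xcb, 0x12, 0x64, 0x17, 0x81, 0xd6, 0xd6]

RES = [0xc8, 0xcb, 0x12, 0x64, 0x17, 0x81, 0xd6, 0xd6]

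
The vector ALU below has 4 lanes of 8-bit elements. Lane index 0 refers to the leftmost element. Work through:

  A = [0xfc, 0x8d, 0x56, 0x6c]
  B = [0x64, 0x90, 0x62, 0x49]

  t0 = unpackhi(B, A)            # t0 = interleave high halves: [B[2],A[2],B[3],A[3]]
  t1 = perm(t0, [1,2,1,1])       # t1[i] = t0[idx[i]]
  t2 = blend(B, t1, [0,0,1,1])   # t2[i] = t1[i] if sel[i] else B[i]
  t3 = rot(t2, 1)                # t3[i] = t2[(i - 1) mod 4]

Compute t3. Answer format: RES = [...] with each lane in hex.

t0 = [0x62, 0x56, 0x49, 0x6c]
t1 = [0x56, 0x49, 0x56, 0x56]
t2 = [0x64, 0x90, 0x56, 0x56]
t3 = [0x56, 0x64, 0x90, 0x56]

RES = [0x56, 0x64, 0x90, 0x56]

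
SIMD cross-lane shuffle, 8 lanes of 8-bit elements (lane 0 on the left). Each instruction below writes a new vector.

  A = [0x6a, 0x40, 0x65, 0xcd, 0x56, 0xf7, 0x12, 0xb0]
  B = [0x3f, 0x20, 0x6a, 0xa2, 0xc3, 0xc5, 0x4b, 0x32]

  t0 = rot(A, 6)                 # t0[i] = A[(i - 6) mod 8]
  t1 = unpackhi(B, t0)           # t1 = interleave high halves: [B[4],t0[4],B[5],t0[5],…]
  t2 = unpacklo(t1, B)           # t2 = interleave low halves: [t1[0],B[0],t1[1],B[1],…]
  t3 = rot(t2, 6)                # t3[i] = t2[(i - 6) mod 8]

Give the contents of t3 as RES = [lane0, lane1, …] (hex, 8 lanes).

RES = [0x12, 0x20, 0xc5, 0x6a, 0xb0, 0xa2, 0xc3, 0x3f]

t0 = [0x65, 0xcd, 0x56, 0xf7, 0x12, 0xb0, 0x6a, 0x40]
t1 = [0xc3, 0x12, 0xc5, 0xb0, 0x4b, 0x6a, 0x32, 0x40]
t2 = [0xc3, 0x3f, 0x12, 0x20, 0xc5, 0x6a, 0xb0, 0xa2]
t3 = [0x12, 0x20, 0xc5, 0x6a, 0xb0, 0xa2, 0xc3, 0x3f]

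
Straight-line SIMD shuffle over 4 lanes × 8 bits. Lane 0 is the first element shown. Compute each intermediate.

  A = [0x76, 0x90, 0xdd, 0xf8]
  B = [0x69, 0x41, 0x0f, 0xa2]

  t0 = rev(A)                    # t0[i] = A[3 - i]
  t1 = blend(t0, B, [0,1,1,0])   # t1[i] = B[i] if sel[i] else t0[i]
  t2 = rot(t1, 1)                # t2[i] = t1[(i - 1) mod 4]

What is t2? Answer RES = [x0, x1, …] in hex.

→ t0 |f8|dd|90|76|
→ t1 |f8|41|0f|76|
→ t2 |76|f8|41|0f|

RES = [0x76, 0xf8, 0x41, 0x0f]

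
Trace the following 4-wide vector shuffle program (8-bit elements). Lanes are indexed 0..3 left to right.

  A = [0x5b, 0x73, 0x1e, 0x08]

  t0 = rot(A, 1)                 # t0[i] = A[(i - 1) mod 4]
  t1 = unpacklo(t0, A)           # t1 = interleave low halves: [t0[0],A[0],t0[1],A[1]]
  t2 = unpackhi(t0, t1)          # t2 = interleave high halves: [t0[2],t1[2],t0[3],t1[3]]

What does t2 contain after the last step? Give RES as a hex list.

  t0: 08 5b 73 1e
  t1: 08 5b 5b 73
  t2: 73 5b 1e 73

RES = [ 0x73  0x5b  0x1e  0x73 ]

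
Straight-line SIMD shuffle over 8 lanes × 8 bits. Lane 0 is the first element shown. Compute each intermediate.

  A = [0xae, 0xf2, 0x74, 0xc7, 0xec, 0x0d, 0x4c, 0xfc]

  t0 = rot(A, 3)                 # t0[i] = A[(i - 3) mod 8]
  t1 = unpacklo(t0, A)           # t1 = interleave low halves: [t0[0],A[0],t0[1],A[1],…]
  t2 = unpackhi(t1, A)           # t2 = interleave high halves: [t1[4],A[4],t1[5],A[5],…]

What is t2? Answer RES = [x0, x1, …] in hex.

  t0: 0d 4c fc ae f2 74 c7 ec
  t1: 0d ae 4c f2 fc 74 ae c7
  t2: fc ec 74 0d ae 4c c7 fc

RES = [ 0xfc  0xec  0x74  0x0d  0xae  0x4c  0xc7  0xfc ]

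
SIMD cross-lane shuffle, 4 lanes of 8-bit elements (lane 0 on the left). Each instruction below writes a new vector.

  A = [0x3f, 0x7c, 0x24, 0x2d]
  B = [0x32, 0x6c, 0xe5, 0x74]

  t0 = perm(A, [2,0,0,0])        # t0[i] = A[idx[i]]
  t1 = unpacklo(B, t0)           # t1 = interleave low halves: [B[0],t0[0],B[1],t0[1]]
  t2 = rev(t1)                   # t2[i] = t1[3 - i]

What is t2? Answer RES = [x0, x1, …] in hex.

t0 = [0x24, 0x3f, 0x3f, 0x3f]
t1 = [0x32, 0x24, 0x6c, 0x3f]
t2 = [0x3f, 0x6c, 0x24, 0x32]

RES = [ 0x3f  0x6c  0x24  0x32 ]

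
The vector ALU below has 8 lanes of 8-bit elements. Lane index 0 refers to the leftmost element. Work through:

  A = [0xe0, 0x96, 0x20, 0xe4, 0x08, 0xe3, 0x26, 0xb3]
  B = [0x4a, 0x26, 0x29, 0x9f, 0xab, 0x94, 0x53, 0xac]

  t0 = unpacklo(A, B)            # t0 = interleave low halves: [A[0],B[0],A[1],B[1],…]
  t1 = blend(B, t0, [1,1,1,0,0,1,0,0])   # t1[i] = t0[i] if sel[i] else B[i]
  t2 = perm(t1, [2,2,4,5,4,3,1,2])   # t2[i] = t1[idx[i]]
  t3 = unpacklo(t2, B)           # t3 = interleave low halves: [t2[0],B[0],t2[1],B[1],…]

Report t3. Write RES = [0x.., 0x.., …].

RES = [ 0x96  0x4a  0x96  0x26  0xab  0x29  0x29  0x9f ]

t0 = [0xe0, 0x4a, 0x96, 0x26, 0x20, 0x29, 0xe4, 0x9f]
t1 = [0xe0, 0x4a, 0x96, 0x9f, 0xab, 0x29, 0x53, 0xac]
t2 = [0x96, 0x96, 0xab, 0x29, 0xab, 0x9f, 0x4a, 0x96]
t3 = [0x96, 0x4a, 0x96, 0x26, 0xab, 0x29, 0x29, 0x9f]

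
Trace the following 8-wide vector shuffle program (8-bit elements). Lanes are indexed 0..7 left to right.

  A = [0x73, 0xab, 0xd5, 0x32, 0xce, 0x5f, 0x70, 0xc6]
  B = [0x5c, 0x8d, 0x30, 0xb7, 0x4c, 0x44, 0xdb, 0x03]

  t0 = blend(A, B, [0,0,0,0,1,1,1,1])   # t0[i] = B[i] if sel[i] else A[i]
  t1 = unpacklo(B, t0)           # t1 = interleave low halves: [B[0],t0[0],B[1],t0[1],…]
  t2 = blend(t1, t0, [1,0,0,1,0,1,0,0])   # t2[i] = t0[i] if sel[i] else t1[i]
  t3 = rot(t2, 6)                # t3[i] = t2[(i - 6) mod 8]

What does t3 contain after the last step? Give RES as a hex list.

RES = [ 0x8d  0x32  0x30  0x44  0xb7  0x32  0x73  0x73 ]

t0 = [0x73, 0xab, 0xd5, 0x32, 0x4c, 0x44, 0xdb, 0x03]
t1 = [0x5c, 0x73, 0x8d, 0xab, 0x30, 0xd5, 0xb7, 0x32]
t2 = [0x73, 0x73, 0x8d, 0x32, 0x30, 0x44, 0xb7, 0x32]
t3 = [0x8d, 0x32, 0x30, 0x44, 0xb7, 0x32, 0x73, 0x73]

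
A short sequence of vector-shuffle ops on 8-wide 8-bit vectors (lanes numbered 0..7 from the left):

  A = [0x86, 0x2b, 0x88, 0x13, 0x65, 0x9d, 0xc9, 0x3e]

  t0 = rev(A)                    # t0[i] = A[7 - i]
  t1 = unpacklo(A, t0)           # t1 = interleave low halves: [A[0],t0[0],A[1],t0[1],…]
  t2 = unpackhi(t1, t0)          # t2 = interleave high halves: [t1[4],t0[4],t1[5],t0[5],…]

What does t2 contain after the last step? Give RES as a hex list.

  t0: 3e c9 9d 65 13 88 2b 86
  t1: 86 3e 2b c9 88 9d 13 65
  t2: 88 13 9d 88 13 2b 65 86

RES = [ 0x88  0x13  0x9d  0x88  0x13  0x2b  0x65  0x86 ]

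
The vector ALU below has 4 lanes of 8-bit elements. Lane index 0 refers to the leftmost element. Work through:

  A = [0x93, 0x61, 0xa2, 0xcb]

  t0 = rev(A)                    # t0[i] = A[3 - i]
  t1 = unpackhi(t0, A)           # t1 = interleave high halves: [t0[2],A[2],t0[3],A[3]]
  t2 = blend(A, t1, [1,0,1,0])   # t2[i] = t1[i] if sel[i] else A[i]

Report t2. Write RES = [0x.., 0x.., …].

RES = [ 0x61  0x61  0x93  0xcb ]

  t0: cb a2 61 93
  t1: 61 a2 93 cb
  t2: 61 61 93 cb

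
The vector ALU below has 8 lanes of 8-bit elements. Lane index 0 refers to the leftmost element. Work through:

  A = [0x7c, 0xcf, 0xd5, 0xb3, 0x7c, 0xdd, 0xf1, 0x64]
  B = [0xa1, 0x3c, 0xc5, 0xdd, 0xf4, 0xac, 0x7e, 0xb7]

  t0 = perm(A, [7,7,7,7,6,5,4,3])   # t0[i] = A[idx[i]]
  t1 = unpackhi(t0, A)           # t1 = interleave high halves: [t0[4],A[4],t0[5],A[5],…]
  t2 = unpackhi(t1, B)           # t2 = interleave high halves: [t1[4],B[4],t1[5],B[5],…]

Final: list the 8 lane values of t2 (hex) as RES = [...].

RES = [0x7c, 0xf4, 0xf1, 0xac, 0xb3, 0x7e, 0x64, 0xb7]

  t0: 64 64 64 64 f1 dd 7c b3
  t1: f1 7c dd dd 7c f1 b3 64
  t2: 7c f4 f1 ac b3 7e 64 b7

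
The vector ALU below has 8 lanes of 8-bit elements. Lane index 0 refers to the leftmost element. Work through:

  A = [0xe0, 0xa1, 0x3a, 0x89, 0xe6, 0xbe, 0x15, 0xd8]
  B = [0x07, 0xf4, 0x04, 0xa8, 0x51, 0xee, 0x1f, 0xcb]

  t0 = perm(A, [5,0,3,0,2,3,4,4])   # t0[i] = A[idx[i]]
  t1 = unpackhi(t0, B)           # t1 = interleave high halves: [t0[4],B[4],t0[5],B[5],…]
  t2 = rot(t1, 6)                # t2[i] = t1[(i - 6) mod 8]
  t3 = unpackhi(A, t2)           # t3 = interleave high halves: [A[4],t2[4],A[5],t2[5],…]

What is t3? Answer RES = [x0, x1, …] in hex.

→ t0 |be|e0|89|e0|3a|89|e6|e6|
→ t1 |3a|51|89|ee|e6|1f|e6|cb|
→ t2 |89|ee|e6|1f|e6|cb|3a|51|
→ t3 |e6|e6|be|cb|15|3a|d8|51|

RES = [ 0xe6  0xe6  0xbe  0xcb  0x15  0x3a  0xd8  0x51 ]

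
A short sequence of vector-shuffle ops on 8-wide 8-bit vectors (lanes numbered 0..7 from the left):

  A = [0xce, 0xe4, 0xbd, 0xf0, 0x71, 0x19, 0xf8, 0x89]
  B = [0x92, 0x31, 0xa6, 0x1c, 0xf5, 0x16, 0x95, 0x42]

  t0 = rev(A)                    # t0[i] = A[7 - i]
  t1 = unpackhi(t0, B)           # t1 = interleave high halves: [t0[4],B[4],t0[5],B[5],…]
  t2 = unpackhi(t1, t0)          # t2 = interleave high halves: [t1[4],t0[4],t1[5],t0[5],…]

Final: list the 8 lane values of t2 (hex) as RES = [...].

t0 = [0x89, 0xf8, 0x19, 0x71, 0xf0, 0xbd, 0xe4, 0xce]
t1 = [0xf0, 0xf5, 0xbd, 0x16, 0xe4, 0x95, 0xce, 0x42]
t2 = [0xe4, 0xf0, 0x95, 0xbd, 0xce, 0xe4, 0x42, 0xce]

RES = [ 0xe4  0xf0  0x95  0xbd  0xce  0xe4  0x42  0xce ]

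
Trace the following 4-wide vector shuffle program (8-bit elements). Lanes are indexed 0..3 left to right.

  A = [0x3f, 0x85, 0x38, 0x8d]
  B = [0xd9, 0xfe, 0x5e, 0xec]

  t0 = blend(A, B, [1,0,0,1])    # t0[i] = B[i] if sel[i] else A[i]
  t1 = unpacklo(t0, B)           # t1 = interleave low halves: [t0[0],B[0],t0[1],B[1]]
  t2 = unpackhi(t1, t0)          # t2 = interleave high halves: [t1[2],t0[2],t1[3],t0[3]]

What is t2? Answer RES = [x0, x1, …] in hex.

RES = [ 0x85  0x38  0xfe  0xec ]

t0 = [0xd9, 0x85, 0x38, 0xec]
t1 = [0xd9, 0xd9, 0x85, 0xfe]
t2 = [0x85, 0x38, 0xfe, 0xec]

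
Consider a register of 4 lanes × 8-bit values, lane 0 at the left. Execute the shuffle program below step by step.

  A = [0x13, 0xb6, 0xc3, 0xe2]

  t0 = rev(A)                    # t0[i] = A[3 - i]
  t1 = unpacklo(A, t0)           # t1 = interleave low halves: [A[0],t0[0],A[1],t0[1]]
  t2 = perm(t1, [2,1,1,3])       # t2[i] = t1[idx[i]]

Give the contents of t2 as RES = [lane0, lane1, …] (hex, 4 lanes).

  t0: e2 c3 b6 13
  t1: 13 e2 b6 c3
  t2: b6 e2 e2 c3

RES = [ 0xb6  0xe2  0xe2  0xc3 ]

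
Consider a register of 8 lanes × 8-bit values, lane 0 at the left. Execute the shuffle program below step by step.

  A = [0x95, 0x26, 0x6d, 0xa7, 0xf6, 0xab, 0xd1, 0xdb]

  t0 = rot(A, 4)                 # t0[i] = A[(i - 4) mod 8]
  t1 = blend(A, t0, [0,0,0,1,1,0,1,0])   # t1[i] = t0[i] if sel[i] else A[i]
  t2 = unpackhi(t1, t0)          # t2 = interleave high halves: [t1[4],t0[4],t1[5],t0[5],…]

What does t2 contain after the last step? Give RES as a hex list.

→ t0 |f6|ab|d1|db|95|26|6d|a7|
→ t1 |95|26|6d|db|95|ab|6d|db|
→ t2 |95|95|ab|26|6d|6d|db|a7|

RES = [0x95, 0x95, 0xab, 0x26, 0x6d, 0x6d, 0xdb, 0xa7]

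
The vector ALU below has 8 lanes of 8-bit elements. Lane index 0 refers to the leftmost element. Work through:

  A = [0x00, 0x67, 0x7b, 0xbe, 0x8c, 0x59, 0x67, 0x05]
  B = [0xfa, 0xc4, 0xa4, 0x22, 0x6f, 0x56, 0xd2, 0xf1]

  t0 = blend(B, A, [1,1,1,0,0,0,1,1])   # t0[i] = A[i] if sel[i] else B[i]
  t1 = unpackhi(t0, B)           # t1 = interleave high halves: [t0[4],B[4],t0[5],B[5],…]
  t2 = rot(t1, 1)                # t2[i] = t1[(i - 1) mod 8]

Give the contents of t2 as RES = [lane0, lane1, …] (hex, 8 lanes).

RES = [0xf1, 0x6f, 0x6f, 0x56, 0x56, 0x67, 0xd2, 0x05]

  t0: 00 67 7b 22 6f 56 67 05
  t1: 6f 6f 56 56 67 d2 05 f1
  t2: f1 6f 6f 56 56 67 d2 05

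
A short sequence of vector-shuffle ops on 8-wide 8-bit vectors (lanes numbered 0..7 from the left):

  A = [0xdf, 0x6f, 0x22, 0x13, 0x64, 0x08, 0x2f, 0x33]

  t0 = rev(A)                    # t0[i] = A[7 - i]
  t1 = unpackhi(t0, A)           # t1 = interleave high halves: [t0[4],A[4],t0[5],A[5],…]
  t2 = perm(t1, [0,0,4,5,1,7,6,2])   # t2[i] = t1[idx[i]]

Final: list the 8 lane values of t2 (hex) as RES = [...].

  t0: 33 2f 08 64 13 22 6f df
  t1: 13 64 22 08 6f 2f df 33
  t2: 13 13 6f 2f 64 33 df 22

RES = [ 0x13  0x13  0x6f  0x2f  0x64  0x33  0xdf  0x22 ]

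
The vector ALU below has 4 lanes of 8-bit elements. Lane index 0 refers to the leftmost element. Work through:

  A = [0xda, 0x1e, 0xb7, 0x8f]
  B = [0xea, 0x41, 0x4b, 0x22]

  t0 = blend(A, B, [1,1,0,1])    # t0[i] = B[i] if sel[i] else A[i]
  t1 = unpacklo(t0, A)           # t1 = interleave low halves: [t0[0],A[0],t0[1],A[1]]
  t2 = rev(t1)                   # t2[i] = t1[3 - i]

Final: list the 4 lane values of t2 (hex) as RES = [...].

  t0: ea 41 b7 22
  t1: ea da 41 1e
  t2: 1e 41 da ea

RES = [0x1e, 0x41, 0xda, 0xea]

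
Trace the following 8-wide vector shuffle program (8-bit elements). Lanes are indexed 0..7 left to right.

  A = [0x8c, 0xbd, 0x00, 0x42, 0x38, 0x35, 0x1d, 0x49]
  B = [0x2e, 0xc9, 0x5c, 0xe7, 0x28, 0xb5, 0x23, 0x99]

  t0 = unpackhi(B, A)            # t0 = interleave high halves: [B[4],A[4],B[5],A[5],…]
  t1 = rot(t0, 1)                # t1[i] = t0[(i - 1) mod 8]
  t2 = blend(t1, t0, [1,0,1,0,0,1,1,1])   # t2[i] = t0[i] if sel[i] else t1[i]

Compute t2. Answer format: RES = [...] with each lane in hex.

RES = [ 0x28  0x28  0xb5  0xb5  0x35  0x1d  0x99  0x49 ]

→ t0 |28|38|b5|35|23|1d|99|49|
→ t1 |49|28|38|b5|35|23|1d|99|
→ t2 |28|28|b5|b5|35|1d|99|49|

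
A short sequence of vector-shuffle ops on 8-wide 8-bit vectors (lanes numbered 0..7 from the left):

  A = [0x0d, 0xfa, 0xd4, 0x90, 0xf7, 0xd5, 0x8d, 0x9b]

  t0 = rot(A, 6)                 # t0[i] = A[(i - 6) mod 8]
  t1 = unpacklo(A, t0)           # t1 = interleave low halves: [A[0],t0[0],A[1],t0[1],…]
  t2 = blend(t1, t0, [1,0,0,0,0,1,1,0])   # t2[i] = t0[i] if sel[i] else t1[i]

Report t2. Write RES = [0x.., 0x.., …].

→ t0 |d4|90|f7|d5|8d|9b|0d|fa|
→ t1 |0d|d4|fa|90|d4|f7|90|d5|
→ t2 |d4|d4|fa|90|d4|9b|0d|d5|

RES = [ 0xd4  0xd4  0xfa  0x90  0xd4  0x9b  0x0d  0xd5 ]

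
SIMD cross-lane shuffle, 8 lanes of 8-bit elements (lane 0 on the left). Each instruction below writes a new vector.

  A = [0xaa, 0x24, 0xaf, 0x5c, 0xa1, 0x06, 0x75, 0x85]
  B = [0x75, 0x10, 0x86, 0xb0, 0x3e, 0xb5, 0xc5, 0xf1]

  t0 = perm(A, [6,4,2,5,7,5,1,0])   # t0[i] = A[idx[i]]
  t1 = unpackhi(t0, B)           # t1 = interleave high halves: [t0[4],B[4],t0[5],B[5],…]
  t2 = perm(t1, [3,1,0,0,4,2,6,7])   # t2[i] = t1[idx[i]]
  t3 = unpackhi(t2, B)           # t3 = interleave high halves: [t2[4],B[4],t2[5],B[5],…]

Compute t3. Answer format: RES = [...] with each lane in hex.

RES = [0x24, 0x3e, 0x06, 0xb5, 0xaa, 0xc5, 0xf1, 0xf1]

  t0: 75 a1 af 06 85 06 24 aa
  t1: 85 3e 06 b5 24 c5 aa f1
  t2: b5 3e 85 85 24 06 aa f1
  t3: 24 3e 06 b5 aa c5 f1 f1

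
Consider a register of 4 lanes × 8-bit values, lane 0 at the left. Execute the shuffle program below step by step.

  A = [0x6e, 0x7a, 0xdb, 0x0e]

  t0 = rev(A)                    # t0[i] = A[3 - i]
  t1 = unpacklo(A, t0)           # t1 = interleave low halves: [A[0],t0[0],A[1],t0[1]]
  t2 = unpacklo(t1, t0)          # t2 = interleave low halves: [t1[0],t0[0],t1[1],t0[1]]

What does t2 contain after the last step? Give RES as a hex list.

t0 = [0x0e, 0xdb, 0x7a, 0x6e]
t1 = [0x6e, 0x0e, 0x7a, 0xdb]
t2 = [0x6e, 0x0e, 0x0e, 0xdb]

RES = [ 0x6e  0x0e  0x0e  0xdb ]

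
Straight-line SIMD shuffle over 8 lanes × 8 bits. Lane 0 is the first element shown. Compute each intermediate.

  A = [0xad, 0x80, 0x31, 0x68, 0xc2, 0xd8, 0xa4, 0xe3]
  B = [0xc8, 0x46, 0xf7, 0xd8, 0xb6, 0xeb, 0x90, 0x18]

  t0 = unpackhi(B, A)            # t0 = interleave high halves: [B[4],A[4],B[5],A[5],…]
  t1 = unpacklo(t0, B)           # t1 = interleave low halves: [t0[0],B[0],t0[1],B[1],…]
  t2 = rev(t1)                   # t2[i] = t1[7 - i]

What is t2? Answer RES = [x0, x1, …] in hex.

  t0: b6 c2 eb d8 90 a4 18 e3
  t1: b6 c8 c2 46 eb f7 d8 d8
  t2: d8 d8 f7 eb 46 c2 c8 b6

RES = [ 0xd8  0xd8  0xf7  0xeb  0x46  0xc2  0xc8  0xb6 ]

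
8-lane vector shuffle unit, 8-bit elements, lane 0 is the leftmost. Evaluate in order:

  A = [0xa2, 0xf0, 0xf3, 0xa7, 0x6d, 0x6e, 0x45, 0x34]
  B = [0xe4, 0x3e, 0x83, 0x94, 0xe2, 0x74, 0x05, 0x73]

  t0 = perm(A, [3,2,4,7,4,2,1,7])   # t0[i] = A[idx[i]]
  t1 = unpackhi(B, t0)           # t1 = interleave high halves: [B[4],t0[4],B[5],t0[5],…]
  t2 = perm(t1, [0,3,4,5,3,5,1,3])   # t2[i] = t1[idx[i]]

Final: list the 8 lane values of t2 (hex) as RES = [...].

RES = [ 0xe2  0xf3  0x05  0xf0  0xf3  0xf0  0x6d  0xf3 ]

  t0: a7 f3 6d 34 6d f3 f0 34
  t1: e2 6d 74 f3 05 f0 73 34
  t2: e2 f3 05 f0 f3 f0 6d f3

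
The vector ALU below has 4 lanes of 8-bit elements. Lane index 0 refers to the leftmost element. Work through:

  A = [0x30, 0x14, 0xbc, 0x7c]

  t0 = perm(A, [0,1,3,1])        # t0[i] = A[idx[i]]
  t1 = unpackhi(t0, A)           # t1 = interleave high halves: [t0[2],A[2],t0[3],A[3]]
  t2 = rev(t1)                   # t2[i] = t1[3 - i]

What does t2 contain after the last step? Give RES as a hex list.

RES = [0x7c, 0x14, 0xbc, 0x7c]

→ t0 |30|14|7c|14|
→ t1 |7c|bc|14|7c|
→ t2 |7c|14|bc|7c|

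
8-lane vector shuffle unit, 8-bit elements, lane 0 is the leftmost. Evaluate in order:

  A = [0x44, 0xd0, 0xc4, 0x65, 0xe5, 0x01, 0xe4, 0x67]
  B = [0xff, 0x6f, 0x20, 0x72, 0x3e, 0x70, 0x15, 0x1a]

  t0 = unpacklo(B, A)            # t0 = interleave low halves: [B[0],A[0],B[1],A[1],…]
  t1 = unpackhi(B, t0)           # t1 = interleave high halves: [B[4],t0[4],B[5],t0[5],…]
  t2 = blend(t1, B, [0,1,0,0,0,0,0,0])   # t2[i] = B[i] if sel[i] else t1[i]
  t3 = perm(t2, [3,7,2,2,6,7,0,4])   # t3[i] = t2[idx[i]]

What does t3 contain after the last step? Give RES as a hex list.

RES = [ 0xc4  0x65  0x70  0x70  0x1a  0x65  0x3e  0x15 ]

  t0: ff 44 6f d0 20 c4 72 65
  t1: 3e 20 70 c4 15 72 1a 65
  t2: 3e 6f 70 c4 15 72 1a 65
  t3: c4 65 70 70 1a 65 3e 15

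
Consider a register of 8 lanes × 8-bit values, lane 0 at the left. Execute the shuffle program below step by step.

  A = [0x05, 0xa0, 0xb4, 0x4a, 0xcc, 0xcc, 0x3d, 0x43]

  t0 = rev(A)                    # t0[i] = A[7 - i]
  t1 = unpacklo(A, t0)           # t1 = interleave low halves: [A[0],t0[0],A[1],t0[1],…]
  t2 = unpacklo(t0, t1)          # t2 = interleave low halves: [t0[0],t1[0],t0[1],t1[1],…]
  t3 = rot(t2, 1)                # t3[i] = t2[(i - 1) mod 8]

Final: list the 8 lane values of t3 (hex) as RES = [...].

t0 = [0x43, 0x3d, 0xcc, 0xcc, 0x4a, 0xb4, 0xa0, 0x05]
t1 = [0x05, 0x43, 0xa0, 0x3d, 0xb4, 0xcc, 0x4a, 0xcc]
t2 = [0x43, 0x05, 0x3d, 0x43, 0xcc, 0xa0, 0xcc, 0x3d]
t3 = [0x3d, 0x43, 0x05, 0x3d, 0x43, 0xcc, 0xa0, 0xcc]

RES = [ 0x3d  0x43  0x05  0x3d  0x43  0xcc  0xa0  0xcc ]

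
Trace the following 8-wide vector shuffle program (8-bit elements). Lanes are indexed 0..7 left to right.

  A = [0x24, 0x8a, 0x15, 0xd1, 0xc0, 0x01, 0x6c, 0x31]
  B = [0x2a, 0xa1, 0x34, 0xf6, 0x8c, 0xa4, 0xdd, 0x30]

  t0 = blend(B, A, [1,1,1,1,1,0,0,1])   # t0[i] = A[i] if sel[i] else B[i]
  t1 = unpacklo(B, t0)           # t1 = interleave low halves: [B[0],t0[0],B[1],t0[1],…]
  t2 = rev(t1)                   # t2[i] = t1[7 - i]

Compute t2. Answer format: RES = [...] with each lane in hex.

  t0: 24 8a 15 d1 c0 a4 dd 31
  t1: 2a 24 a1 8a 34 15 f6 d1
  t2: d1 f6 15 34 8a a1 24 2a

RES = [ 0xd1  0xf6  0x15  0x34  0x8a  0xa1  0x24  0x2a ]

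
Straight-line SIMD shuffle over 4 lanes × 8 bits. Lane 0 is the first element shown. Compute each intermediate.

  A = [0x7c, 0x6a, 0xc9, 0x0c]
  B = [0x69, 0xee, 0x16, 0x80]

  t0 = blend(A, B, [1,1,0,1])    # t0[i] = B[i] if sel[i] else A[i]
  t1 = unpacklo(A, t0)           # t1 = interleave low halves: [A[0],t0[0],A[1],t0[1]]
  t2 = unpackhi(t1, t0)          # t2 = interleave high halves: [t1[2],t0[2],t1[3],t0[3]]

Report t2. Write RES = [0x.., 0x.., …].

  t0: 69 ee c9 80
  t1: 7c 69 6a ee
  t2: 6a c9 ee 80

RES = [0x6a, 0xc9, 0xee, 0x80]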